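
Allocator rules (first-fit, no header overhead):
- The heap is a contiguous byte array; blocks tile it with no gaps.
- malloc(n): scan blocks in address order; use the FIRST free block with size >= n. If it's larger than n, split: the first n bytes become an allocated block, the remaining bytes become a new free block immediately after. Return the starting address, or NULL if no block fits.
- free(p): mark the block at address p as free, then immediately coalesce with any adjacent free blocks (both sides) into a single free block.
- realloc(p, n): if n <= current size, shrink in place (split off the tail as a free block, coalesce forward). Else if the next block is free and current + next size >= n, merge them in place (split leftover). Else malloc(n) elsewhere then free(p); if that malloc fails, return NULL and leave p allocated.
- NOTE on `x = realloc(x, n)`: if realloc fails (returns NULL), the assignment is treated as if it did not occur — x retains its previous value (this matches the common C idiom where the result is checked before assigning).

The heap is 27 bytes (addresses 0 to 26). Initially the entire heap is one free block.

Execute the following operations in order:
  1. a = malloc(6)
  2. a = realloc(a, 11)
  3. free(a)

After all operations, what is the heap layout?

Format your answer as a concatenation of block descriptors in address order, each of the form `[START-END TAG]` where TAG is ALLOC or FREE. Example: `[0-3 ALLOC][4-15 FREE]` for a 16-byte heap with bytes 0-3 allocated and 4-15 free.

Answer: [0-26 FREE]

Derivation:
Op 1: a = malloc(6) -> a = 0; heap: [0-5 ALLOC][6-26 FREE]
Op 2: a = realloc(a, 11) -> a = 0; heap: [0-10 ALLOC][11-26 FREE]
Op 3: free(a) -> (freed a); heap: [0-26 FREE]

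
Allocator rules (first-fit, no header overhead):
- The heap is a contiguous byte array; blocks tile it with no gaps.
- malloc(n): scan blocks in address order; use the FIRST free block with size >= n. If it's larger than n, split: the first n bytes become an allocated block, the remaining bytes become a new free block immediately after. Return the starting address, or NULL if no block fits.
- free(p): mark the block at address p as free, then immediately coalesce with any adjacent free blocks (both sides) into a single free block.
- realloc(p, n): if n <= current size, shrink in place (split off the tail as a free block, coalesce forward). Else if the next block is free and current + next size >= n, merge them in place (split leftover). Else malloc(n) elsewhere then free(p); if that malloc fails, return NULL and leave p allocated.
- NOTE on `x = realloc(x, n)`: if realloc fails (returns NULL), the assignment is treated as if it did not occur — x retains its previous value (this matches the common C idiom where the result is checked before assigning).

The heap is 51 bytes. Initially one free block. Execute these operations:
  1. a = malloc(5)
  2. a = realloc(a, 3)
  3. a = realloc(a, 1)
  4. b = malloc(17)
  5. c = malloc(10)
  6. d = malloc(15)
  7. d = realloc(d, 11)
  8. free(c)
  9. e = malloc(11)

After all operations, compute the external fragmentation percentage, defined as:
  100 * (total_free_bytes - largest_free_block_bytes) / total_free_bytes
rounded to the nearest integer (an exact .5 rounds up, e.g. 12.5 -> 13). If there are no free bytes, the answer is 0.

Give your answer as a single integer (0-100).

Op 1: a = malloc(5) -> a = 0; heap: [0-4 ALLOC][5-50 FREE]
Op 2: a = realloc(a, 3) -> a = 0; heap: [0-2 ALLOC][3-50 FREE]
Op 3: a = realloc(a, 1) -> a = 0; heap: [0-0 ALLOC][1-50 FREE]
Op 4: b = malloc(17) -> b = 1; heap: [0-0 ALLOC][1-17 ALLOC][18-50 FREE]
Op 5: c = malloc(10) -> c = 18; heap: [0-0 ALLOC][1-17 ALLOC][18-27 ALLOC][28-50 FREE]
Op 6: d = malloc(15) -> d = 28; heap: [0-0 ALLOC][1-17 ALLOC][18-27 ALLOC][28-42 ALLOC][43-50 FREE]
Op 7: d = realloc(d, 11) -> d = 28; heap: [0-0 ALLOC][1-17 ALLOC][18-27 ALLOC][28-38 ALLOC][39-50 FREE]
Op 8: free(c) -> (freed c); heap: [0-0 ALLOC][1-17 ALLOC][18-27 FREE][28-38 ALLOC][39-50 FREE]
Op 9: e = malloc(11) -> e = 39; heap: [0-0 ALLOC][1-17 ALLOC][18-27 FREE][28-38 ALLOC][39-49 ALLOC][50-50 FREE]
Free blocks: [10 1] total_free=11 largest=10 -> 100*(11-10)/11 = 100/11 ≈ 9.091 -> rounds to 9

Answer: 9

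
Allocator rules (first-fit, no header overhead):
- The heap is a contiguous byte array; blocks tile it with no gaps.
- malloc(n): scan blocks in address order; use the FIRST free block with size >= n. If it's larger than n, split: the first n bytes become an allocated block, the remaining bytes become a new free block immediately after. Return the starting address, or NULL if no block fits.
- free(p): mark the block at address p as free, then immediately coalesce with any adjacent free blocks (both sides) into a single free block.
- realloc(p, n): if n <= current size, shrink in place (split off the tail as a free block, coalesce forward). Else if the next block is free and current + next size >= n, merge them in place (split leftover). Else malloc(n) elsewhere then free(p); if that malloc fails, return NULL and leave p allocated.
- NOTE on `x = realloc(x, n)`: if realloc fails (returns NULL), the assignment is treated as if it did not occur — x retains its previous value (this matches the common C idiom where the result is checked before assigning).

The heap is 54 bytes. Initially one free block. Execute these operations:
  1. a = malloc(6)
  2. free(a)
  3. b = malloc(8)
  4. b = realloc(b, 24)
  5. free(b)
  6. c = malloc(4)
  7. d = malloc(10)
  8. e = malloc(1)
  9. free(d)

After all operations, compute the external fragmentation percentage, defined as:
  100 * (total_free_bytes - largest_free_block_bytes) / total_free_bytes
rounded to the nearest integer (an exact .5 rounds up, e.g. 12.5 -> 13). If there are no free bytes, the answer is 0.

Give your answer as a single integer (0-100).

Answer: 20

Derivation:
Op 1: a = malloc(6) -> a = 0; heap: [0-5 ALLOC][6-53 FREE]
Op 2: free(a) -> (freed a); heap: [0-53 FREE]
Op 3: b = malloc(8) -> b = 0; heap: [0-7 ALLOC][8-53 FREE]
Op 4: b = realloc(b, 24) -> b = 0; heap: [0-23 ALLOC][24-53 FREE]
Op 5: free(b) -> (freed b); heap: [0-53 FREE]
Op 6: c = malloc(4) -> c = 0; heap: [0-3 ALLOC][4-53 FREE]
Op 7: d = malloc(10) -> d = 4; heap: [0-3 ALLOC][4-13 ALLOC][14-53 FREE]
Op 8: e = malloc(1) -> e = 14; heap: [0-3 ALLOC][4-13 ALLOC][14-14 ALLOC][15-53 FREE]
Op 9: free(d) -> (freed d); heap: [0-3 ALLOC][4-13 FREE][14-14 ALLOC][15-53 FREE]
Free blocks: [10 39] total_free=49 largest=39 -> 100*(49-39)/49 = 1000/49 ≈ 20.408 -> rounds to 20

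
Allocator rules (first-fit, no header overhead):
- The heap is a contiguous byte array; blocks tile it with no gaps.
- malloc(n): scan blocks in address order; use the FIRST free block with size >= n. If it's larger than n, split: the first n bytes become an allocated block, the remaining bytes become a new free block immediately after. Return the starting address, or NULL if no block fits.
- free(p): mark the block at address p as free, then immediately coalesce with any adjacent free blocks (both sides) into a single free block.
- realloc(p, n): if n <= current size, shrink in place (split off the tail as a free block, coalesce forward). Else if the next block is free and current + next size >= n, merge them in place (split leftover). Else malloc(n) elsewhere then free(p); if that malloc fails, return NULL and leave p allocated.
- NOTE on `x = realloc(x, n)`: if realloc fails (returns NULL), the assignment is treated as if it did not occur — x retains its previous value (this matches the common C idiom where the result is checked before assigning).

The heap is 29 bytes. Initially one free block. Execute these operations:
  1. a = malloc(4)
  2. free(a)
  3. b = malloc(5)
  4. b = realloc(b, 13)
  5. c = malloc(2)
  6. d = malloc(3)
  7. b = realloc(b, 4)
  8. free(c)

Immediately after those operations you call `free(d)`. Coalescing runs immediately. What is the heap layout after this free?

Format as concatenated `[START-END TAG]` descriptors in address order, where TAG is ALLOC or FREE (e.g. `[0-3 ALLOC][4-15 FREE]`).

Op 1: a = malloc(4) -> a = 0; heap: [0-3 ALLOC][4-28 FREE]
Op 2: free(a) -> (freed a); heap: [0-28 FREE]
Op 3: b = malloc(5) -> b = 0; heap: [0-4 ALLOC][5-28 FREE]
Op 4: b = realloc(b, 13) -> b = 0; heap: [0-12 ALLOC][13-28 FREE]
Op 5: c = malloc(2) -> c = 13; heap: [0-12 ALLOC][13-14 ALLOC][15-28 FREE]
Op 6: d = malloc(3) -> d = 15; heap: [0-12 ALLOC][13-14 ALLOC][15-17 ALLOC][18-28 FREE]
Op 7: b = realloc(b, 4) -> b = 0; heap: [0-3 ALLOC][4-12 FREE][13-14 ALLOC][15-17 ALLOC][18-28 FREE]
Op 8: free(c) -> (freed c); heap: [0-3 ALLOC][4-14 FREE][15-17 ALLOC][18-28 FREE]
free(d): d = 15 -> block [15-17 ALLOC]; mark free, coalesce with adjacent free neighbors -> [0-3 ALLOC][4-28 FREE]

Answer: [0-3 ALLOC][4-28 FREE]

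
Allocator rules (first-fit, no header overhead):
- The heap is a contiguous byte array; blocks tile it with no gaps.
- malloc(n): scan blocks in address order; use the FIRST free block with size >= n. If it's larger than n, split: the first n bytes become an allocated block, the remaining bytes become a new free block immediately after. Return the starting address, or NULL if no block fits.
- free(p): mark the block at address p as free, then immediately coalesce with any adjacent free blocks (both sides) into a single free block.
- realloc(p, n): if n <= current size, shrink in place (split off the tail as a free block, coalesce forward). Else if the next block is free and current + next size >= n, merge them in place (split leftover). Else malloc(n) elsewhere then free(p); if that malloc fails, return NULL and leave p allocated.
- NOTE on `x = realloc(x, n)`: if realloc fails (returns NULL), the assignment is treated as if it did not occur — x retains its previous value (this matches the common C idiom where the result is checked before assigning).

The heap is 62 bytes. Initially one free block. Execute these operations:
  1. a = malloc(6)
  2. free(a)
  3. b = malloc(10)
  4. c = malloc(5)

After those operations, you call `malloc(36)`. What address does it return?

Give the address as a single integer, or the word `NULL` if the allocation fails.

Op 1: a = malloc(6) -> a = 0; heap: [0-5 ALLOC][6-61 FREE]
Op 2: free(a) -> (freed a); heap: [0-61 FREE]
Op 3: b = malloc(10) -> b = 0; heap: [0-9 ALLOC][10-61 FREE]
Op 4: c = malloc(5) -> c = 10; heap: [0-9 ALLOC][10-14 ALLOC][15-61 FREE]
malloc(36): first-fit scan over [0-9 ALLOC][10-14 ALLOC][15-61 FREE] -> 15

Answer: 15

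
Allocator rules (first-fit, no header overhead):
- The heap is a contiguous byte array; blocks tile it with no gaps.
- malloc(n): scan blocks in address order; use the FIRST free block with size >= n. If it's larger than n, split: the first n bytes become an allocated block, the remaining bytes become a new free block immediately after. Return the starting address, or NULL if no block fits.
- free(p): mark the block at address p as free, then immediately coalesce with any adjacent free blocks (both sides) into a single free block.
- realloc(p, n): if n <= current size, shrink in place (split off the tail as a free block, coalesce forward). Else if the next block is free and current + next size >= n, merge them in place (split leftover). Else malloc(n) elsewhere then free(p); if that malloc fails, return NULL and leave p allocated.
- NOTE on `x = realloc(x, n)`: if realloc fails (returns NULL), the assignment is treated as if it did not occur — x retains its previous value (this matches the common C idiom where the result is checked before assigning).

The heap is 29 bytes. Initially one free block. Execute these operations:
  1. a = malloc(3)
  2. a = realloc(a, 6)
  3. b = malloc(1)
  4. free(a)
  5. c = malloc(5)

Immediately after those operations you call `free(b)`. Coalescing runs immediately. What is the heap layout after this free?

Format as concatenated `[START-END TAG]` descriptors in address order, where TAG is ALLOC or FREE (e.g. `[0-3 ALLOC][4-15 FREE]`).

Answer: [0-4 ALLOC][5-28 FREE]

Derivation:
Op 1: a = malloc(3) -> a = 0; heap: [0-2 ALLOC][3-28 FREE]
Op 2: a = realloc(a, 6) -> a = 0; heap: [0-5 ALLOC][6-28 FREE]
Op 3: b = malloc(1) -> b = 6; heap: [0-5 ALLOC][6-6 ALLOC][7-28 FREE]
Op 4: free(a) -> (freed a); heap: [0-5 FREE][6-6 ALLOC][7-28 FREE]
Op 5: c = malloc(5) -> c = 0; heap: [0-4 ALLOC][5-5 FREE][6-6 ALLOC][7-28 FREE]
free(b): b = 6 -> block [6-6 ALLOC]; mark free, coalesce with adjacent free neighbors -> [0-4 ALLOC][5-28 FREE]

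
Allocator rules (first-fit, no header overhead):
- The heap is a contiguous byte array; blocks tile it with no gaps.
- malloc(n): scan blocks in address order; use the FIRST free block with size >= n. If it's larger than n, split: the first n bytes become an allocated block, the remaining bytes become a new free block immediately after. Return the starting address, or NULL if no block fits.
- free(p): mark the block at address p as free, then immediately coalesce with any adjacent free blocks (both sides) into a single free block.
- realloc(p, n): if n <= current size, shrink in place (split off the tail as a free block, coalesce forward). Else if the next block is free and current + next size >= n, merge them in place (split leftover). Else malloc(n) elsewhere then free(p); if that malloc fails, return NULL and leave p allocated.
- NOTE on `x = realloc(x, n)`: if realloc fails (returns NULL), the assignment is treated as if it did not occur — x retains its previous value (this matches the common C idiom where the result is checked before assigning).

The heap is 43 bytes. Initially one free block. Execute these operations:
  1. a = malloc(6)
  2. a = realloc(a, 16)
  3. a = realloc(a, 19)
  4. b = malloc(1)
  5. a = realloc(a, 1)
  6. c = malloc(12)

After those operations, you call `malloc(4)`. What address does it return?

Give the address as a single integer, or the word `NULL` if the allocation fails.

Op 1: a = malloc(6) -> a = 0; heap: [0-5 ALLOC][6-42 FREE]
Op 2: a = realloc(a, 16) -> a = 0; heap: [0-15 ALLOC][16-42 FREE]
Op 3: a = realloc(a, 19) -> a = 0; heap: [0-18 ALLOC][19-42 FREE]
Op 4: b = malloc(1) -> b = 19; heap: [0-18 ALLOC][19-19 ALLOC][20-42 FREE]
Op 5: a = realloc(a, 1) -> a = 0; heap: [0-0 ALLOC][1-18 FREE][19-19 ALLOC][20-42 FREE]
Op 6: c = malloc(12) -> c = 1; heap: [0-0 ALLOC][1-12 ALLOC][13-18 FREE][19-19 ALLOC][20-42 FREE]
malloc(4): first-fit scan over [0-0 ALLOC][1-12 ALLOC][13-18 FREE][19-19 ALLOC][20-42 FREE] -> 13

Answer: 13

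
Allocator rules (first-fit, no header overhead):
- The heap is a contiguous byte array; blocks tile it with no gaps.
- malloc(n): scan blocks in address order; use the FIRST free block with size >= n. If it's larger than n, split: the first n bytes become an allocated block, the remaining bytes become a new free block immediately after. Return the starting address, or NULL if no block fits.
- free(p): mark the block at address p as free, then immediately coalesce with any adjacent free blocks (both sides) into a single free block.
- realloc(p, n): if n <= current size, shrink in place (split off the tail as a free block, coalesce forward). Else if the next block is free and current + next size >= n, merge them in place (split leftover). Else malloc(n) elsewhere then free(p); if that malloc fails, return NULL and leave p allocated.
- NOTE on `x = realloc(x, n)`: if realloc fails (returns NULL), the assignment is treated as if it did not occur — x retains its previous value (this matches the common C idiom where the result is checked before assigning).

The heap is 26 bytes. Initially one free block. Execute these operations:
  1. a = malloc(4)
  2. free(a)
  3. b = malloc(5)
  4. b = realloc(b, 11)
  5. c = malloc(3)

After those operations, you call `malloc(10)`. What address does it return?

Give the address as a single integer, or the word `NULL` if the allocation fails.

Answer: 14

Derivation:
Op 1: a = malloc(4) -> a = 0; heap: [0-3 ALLOC][4-25 FREE]
Op 2: free(a) -> (freed a); heap: [0-25 FREE]
Op 3: b = malloc(5) -> b = 0; heap: [0-4 ALLOC][5-25 FREE]
Op 4: b = realloc(b, 11) -> b = 0; heap: [0-10 ALLOC][11-25 FREE]
Op 5: c = malloc(3) -> c = 11; heap: [0-10 ALLOC][11-13 ALLOC][14-25 FREE]
malloc(10): first-fit scan over [0-10 ALLOC][11-13 ALLOC][14-25 FREE] -> 14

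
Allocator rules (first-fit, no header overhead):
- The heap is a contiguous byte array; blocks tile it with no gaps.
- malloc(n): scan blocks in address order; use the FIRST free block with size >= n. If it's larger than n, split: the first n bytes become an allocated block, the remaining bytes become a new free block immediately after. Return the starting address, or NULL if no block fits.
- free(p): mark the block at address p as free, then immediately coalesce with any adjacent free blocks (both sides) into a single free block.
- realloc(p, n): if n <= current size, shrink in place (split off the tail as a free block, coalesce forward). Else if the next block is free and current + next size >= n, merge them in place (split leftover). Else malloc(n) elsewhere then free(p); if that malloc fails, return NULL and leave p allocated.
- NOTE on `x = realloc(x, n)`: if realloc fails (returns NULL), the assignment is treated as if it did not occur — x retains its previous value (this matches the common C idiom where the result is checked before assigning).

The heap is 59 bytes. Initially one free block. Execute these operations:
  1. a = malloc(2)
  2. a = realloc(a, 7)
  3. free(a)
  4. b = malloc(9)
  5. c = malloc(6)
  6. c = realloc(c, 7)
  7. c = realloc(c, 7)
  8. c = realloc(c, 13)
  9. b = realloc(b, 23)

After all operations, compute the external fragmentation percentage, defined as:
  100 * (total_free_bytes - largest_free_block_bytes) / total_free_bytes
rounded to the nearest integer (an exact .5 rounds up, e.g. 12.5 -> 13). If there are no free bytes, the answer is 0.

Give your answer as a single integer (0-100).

Answer: 39

Derivation:
Op 1: a = malloc(2) -> a = 0; heap: [0-1 ALLOC][2-58 FREE]
Op 2: a = realloc(a, 7) -> a = 0; heap: [0-6 ALLOC][7-58 FREE]
Op 3: free(a) -> (freed a); heap: [0-58 FREE]
Op 4: b = malloc(9) -> b = 0; heap: [0-8 ALLOC][9-58 FREE]
Op 5: c = malloc(6) -> c = 9; heap: [0-8 ALLOC][9-14 ALLOC][15-58 FREE]
Op 6: c = realloc(c, 7) -> c = 9; heap: [0-8 ALLOC][9-15 ALLOC][16-58 FREE]
Op 7: c = realloc(c, 7) -> c = 9; heap: [0-8 ALLOC][9-15 ALLOC][16-58 FREE]
Op 8: c = realloc(c, 13) -> c = 9; heap: [0-8 ALLOC][9-21 ALLOC][22-58 FREE]
Op 9: b = realloc(b, 23) -> b = 22; heap: [0-8 FREE][9-21 ALLOC][22-44 ALLOC][45-58 FREE]
Free blocks: [9 14] total_free=23 largest=14 -> 100*(23-14)/23 = 900/23 ≈ 39.130 -> rounds to 39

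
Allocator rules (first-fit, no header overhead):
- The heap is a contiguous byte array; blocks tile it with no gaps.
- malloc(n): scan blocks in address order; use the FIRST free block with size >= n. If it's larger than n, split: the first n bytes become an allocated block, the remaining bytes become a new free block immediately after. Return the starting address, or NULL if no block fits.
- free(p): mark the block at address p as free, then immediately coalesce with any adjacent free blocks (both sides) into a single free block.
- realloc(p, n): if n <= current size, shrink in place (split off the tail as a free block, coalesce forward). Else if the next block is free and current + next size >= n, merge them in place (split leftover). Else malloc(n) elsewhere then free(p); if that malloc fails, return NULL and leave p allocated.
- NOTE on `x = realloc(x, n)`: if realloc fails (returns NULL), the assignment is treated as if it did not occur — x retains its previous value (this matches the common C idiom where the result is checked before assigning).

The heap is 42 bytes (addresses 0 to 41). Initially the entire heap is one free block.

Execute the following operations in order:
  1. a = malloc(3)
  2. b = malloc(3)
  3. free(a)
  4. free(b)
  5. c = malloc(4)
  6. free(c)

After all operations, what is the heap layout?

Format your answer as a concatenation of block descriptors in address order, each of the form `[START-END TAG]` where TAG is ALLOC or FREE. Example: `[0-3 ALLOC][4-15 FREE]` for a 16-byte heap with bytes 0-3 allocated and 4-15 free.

Answer: [0-41 FREE]

Derivation:
Op 1: a = malloc(3) -> a = 0; heap: [0-2 ALLOC][3-41 FREE]
Op 2: b = malloc(3) -> b = 3; heap: [0-2 ALLOC][3-5 ALLOC][6-41 FREE]
Op 3: free(a) -> (freed a); heap: [0-2 FREE][3-5 ALLOC][6-41 FREE]
Op 4: free(b) -> (freed b); heap: [0-41 FREE]
Op 5: c = malloc(4) -> c = 0; heap: [0-3 ALLOC][4-41 FREE]
Op 6: free(c) -> (freed c); heap: [0-41 FREE]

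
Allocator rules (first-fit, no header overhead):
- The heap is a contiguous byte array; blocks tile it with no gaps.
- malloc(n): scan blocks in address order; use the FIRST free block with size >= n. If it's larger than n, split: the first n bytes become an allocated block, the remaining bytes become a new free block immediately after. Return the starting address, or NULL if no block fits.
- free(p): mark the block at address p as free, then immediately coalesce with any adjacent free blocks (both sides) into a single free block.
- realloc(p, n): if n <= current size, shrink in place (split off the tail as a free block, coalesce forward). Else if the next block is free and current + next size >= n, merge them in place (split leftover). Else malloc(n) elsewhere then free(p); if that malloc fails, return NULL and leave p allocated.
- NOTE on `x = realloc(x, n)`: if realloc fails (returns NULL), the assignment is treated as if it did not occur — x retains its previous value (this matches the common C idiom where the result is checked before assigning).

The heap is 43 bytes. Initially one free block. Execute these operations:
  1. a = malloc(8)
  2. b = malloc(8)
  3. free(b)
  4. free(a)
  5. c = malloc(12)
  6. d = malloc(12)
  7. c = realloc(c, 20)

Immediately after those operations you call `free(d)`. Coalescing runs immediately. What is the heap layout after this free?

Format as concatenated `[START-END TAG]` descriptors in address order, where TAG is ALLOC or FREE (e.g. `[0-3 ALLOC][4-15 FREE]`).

Answer: [0-11 ALLOC][12-42 FREE]

Derivation:
Op 1: a = malloc(8) -> a = 0; heap: [0-7 ALLOC][8-42 FREE]
Op 2: b = malloc(8) -> b = 8; heap: [0-7 ALLOC][8-15 ALLOC][16-42 FREE]
Op 3: free(b) -> (freed b); heap: [0-7 ALLOC][8-42 FREE]
Op 4: free(a) -> (freed a); heap: [0-42 FREE]
Op 5: c = malloc(12) -> c = 0; heap: [0-11 ALLOC][12-42 FREE]
Op 6: d = malloc(12) -> d = 12; heap: [0-11 ALLOC][12-23 ALLOC][24-42 FREE]
Op 7: c = realloc(c, 20) -> NULL (c unchanged); heap: [0-11 ALLOC][12-23 ALLOC][24-42 FREE]
free(d): d = 12 -> block [12-23 ALLOC]; mark free, coalesce with adjacent free neighbors -> [0-11 ALLOC][12-42 FREE]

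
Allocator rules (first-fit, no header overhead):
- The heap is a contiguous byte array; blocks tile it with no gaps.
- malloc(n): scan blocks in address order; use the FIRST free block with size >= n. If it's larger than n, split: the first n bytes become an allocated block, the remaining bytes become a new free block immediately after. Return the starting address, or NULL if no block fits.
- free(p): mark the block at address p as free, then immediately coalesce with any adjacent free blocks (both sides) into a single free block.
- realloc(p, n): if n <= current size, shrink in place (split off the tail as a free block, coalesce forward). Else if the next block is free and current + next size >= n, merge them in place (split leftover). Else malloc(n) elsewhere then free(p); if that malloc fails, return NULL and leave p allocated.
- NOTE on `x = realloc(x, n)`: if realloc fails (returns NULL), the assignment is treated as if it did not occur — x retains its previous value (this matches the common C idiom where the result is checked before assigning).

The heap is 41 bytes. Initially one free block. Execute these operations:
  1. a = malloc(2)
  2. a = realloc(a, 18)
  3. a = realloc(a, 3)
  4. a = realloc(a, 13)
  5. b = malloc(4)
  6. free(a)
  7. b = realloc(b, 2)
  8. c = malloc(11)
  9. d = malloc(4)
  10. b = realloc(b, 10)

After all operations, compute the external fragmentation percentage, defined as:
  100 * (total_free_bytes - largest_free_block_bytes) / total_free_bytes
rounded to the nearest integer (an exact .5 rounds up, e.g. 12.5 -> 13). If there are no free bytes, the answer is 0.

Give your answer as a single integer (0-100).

Op 1: a = malloc(2) -> a = 0; heap: [0-1 ALLOC][2-40 FREE]
Op 2: a = realloc(a, 18) -> a = 0; heap: [0-17 ALLOC][18-40 FREE]
Op 3: a = realloc(a, 3) -> a = 0; heap: [0-2 ALLOC][3-40 FREE]
Op 4: a = realloc(a, 13) -> a = 0; heap: [0-12 ALLOC][13-40 FREE]
Op 5: b = malloc(4) -> b = 13; heap: [0-12 ALLOC][13-16 ALLOC][17-40 FREE]
Op 6: free(a) -> (freed a); heap: [0-12 FREE][13-16 ALLOC][17-40 FREE]
Op 7: b = realloc(b, 2) -> b = 13; heap: [0-12 FREE][13-14 ALLOC][15-40 FREE]
Op 8: c = malloc(11) -> c = 0; heap: [0-10 ALLOC][11-12 FREE][13-14 ALLOC][15-40 FREE]
Op 9: d = malloc(4) -> d = 15; heap: [0-10 ALLOC][11-12 FREE][13-14 ALLOC][15-18 ALLOC][19-40 FREE]
Op 10: b = realloc(b, 10) -> b = 19; heap: [0-10 ALLOC][11-14 FREE][15-18 ALLOC][19-28 ALLOC][29-40 FREE]
Free blocks: [4 12] total_free=16 largest=12 -> 100*(16-12)/16 = 400/16 = 25

Answer: 25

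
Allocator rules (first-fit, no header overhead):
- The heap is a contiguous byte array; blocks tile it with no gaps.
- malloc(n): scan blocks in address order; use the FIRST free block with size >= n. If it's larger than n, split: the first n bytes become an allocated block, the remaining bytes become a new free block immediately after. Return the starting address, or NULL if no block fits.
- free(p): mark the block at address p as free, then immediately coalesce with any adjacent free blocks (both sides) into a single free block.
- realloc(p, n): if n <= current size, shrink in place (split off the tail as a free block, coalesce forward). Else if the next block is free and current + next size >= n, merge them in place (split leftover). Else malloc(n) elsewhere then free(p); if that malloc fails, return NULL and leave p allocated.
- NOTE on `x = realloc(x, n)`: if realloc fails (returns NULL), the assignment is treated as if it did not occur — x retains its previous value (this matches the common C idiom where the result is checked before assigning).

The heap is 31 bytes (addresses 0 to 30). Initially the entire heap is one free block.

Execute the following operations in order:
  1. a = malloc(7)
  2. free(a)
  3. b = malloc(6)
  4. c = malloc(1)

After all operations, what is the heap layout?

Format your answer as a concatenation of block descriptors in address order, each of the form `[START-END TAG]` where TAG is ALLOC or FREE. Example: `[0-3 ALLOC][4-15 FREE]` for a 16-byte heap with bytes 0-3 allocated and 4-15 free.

Answer: [0-5 ALLOC][6-6 ALLOC][7-30 FREE]

Derivation:
Op 1: a = malloc(7) -> a = 0; heap: [0-6 ALLOC][7-30 FREE]
Op 2: free(a) -> (freed a); heap: [0-30 FREE]
Op 3: b = malloc(6) -> b = 0; heap: [0-5 ALLOC][6-30 FREE]
Op 4: c = malloc(1) -> c = 6; heap: [0-5 ALLOC][6-6 ALLOC][7-30 FREE]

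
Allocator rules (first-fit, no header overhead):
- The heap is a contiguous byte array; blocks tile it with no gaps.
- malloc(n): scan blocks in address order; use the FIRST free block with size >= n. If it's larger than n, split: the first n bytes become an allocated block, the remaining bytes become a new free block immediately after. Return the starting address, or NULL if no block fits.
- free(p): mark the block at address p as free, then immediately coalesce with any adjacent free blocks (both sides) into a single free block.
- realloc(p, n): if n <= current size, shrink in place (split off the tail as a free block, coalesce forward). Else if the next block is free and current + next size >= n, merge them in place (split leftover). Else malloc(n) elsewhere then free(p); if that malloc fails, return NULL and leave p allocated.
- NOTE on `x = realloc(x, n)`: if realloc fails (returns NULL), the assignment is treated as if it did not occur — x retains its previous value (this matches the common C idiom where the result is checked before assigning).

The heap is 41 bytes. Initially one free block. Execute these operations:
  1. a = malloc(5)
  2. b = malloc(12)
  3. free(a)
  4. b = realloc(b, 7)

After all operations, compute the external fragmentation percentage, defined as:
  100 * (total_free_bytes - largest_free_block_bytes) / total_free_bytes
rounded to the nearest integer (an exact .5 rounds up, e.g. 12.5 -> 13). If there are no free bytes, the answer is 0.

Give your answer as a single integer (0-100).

Answer: 15

Derivation:
Op 1: a = malloc(5) -> a = 0; heap: [0-4 ALLOC][5-40 FREE]
Op 2: b = malloc(12) -> b = 5; heap: [0-4 ALLOC][5-16 ALLOC][17-40 FREE]
Op 3: free(a) -> (freed a); heap: [0-4 FREE][5-16 ALLOC][17-40 FREE]
Op 4: b = realloc(b, 7) -> b = 5; heap: [0-4 FREE][5-11 ALLOC][12-40 FREE]
Free blocks: [5 29] total_free=34 largest=29 -> 100*(34-29)/34 = 500/34 ≈ 14.706 -> rounds to 15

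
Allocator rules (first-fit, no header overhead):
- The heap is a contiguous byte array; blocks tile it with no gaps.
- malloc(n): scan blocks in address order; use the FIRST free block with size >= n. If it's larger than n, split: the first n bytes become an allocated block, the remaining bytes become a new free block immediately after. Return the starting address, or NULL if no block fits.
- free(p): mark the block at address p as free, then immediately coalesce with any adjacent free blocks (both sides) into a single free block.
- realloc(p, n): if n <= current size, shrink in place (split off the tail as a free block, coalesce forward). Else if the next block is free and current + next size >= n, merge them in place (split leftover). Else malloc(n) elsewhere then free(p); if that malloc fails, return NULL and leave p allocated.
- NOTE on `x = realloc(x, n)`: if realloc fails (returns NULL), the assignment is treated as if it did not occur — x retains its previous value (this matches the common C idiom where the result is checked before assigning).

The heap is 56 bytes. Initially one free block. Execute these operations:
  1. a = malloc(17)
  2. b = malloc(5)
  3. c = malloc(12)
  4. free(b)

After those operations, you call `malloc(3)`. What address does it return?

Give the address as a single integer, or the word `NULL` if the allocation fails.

Answer: 17

Derivation:
Op 1: a = malloc(17) -> a = 0; heap: [0-16 ALLOC][17-55 FREE]
Op 2: b = malloc(5) -> b = 17; heap: [0-16 ALLOC][17-21 ALLOC][22-55 FREE]
Op 3: c = malloc(12) -> c = 22; heap: [0-16 ALLOC][17-21 ALLOC][22-33 ALLOC][34-55 FREE]
Op 4: free(b) -> (freed b); heap: [0-16 ALLOC][17-21 FREE][22-33 ALLOC][34-55 FREE]
malloc(3): first-fit scan over [0-16 ALLOC][17-21 FREE][22-33 ALLOC][34-55 FREE] -> 17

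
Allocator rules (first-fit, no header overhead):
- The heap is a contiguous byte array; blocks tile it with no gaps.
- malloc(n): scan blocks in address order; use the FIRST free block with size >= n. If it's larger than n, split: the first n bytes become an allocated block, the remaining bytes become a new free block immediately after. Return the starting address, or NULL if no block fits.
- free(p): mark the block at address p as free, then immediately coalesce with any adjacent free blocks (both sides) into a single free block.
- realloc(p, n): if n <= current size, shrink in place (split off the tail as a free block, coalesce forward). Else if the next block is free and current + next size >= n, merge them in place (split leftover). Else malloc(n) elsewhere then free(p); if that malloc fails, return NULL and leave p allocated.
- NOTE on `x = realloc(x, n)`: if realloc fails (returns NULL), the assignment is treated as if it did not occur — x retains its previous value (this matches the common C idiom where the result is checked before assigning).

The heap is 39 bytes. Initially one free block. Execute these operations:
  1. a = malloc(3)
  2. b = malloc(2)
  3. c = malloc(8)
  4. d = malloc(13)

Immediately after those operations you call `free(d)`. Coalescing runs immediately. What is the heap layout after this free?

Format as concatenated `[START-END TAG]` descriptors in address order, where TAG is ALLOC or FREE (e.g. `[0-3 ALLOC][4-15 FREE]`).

Answer: [0-2 ALLOC][3-4 ALLOC][5-12 ALLOC][13-38 FREE]

Derivation:
Op 1: a = malloc(3) -> a = 0; heap: [0-2 ALLOC][3-38 FREE]
Op 2: b = malloc(2) -> b = 3; heap: [0-2 ALLOC][3-4 ALLOC][5-38 FREE]
Op 3: c = malloc(8) -> c = 5; heap: [0-2 ALLOC][3-4 ALLOC][5-12 ALLOC][13-38 FREE]
Op 4: d = malloc(13) -> d = 13; heap: [0-2 ALLOC][3-4 ALLOC][5-12 ALLOC][13-25 ALLOC][26-38 FREE]
free(d): d = 13 -> block [13-25 ALLOC]; mark free, coalesce with adjacent free neighbors -> [0-2 ALLOC][3-4 ALLOC][5-12 ALLOC][13-38 FREE]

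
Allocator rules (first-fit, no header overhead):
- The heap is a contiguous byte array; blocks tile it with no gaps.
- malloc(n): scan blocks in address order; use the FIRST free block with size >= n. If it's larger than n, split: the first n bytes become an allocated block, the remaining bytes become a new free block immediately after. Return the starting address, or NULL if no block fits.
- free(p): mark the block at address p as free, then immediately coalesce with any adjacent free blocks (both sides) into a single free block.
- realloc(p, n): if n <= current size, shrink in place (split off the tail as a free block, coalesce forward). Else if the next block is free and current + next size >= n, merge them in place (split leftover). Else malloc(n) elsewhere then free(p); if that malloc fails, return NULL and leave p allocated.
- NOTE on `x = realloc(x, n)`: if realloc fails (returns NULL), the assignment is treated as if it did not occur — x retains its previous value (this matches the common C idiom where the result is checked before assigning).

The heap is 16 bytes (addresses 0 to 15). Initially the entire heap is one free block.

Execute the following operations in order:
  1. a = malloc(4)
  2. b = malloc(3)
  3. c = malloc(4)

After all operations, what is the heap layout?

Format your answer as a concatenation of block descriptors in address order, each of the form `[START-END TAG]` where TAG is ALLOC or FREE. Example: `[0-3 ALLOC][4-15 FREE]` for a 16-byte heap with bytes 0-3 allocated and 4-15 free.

Op 1: a = malloc(4) -> a = 0; heap: [0-3 ALLOC][4-15 FREE]
Op 2: b = malloc(3) -> b = 4; heap: [0-3 ALLOC][4-6 ALLOC][7-15 FREE]
Op 3: c = malloc(4) -> c = 7; heap: [0-3 ALLOC][4-6 ALLOC][7-10 ALLOC][11-15 FREE]

Answer: [0-3 ALLOC][4-6 ALLOC][7-10 ALLOC][11-15 FREE]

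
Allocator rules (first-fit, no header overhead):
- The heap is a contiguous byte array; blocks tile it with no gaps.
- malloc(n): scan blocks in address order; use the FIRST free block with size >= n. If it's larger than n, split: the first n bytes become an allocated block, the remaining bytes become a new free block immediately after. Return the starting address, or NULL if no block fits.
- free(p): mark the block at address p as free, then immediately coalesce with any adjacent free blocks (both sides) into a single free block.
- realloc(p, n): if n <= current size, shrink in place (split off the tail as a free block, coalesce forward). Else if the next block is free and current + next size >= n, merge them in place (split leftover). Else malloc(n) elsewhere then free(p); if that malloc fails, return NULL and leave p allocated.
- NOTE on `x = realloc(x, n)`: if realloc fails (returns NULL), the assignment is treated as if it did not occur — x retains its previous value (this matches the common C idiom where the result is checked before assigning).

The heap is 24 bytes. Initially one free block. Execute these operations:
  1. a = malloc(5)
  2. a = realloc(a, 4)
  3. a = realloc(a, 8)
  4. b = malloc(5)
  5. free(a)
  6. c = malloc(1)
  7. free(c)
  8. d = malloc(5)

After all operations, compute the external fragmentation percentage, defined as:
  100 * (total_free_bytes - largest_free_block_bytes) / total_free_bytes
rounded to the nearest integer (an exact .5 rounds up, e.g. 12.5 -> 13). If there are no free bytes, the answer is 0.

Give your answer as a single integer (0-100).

Op 1: a = malloc(5) -> a = 0; heap: [0-4 ALLOC][5-23 FREE]
Op 2: a = realloc(a, 4) -> a = 0; heap: [0-3 ALLOC][4-23 FREE]
Op 3: a = realloc(a, 8) -> a = 0; heap: [0-7 ALLOC][8-23 FREE]
Op 4: b = malloc(5) -> b = 8; heap: [0-7 ALLOC][8-12 ALLOC][13-23 FREE]
Op 5: free(a) -> (freed a); heap: [0-7 FREE][8-12 ALLOC][13-23 FREE]
Op 6: c = malloc(1) -> c = 0; heap: [0-0 ALLOC][1-7 FREE][8-12 ALLOC][13-23 FREE]
Op 7: free(c) -> (freed c); heap: [0-7 FREE][8-12 ALLOC][13-23 FREE]
Op 8: d = malloc(5) -> d = 0; heap: [0-4 ALLOC][5-7 FREE][8-12 ALLOC][13-23 FREE]
Free blocks: [3 11] total_free=14 largest=11 -> 100*(14-11)/14 = 300/14 ≈ 21.429 -> rounds to 21

Answer: 21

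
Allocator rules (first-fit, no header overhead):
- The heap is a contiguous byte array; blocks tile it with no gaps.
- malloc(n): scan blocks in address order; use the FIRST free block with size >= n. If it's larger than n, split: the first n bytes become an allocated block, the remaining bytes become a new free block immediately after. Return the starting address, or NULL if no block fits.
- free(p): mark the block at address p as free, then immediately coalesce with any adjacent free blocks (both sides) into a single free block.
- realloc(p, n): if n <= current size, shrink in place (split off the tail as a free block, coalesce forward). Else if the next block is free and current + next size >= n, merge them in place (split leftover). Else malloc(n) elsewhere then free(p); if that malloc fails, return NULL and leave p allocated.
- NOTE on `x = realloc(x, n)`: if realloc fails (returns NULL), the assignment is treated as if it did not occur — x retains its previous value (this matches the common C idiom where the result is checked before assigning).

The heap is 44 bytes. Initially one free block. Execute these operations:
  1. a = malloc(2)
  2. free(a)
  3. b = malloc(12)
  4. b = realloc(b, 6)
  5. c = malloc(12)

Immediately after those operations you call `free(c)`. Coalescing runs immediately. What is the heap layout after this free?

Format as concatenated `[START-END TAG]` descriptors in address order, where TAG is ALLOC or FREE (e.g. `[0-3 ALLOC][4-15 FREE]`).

Answer: [0-5 ALLOC][6-43 FREE]

Derivation:
Op 1: a = malloc(2) -> a = 0; heap: [0-1 ALLOC][2-43 FREE]
Op 2: free(a) -> (freed a); heap: [0-43 FREE]
Op 3: b = malloc(12) -> b = 0; heap: [0-11 ALLOC][12-43 FREE]
Op 4: b = realloc(b, 6) -> b = 0; heap: [0-5 ALLOC][6-43 FREE]
Op 5: c = malloc(12) -> c = 6; heap: [0-5 ALLOC][6-17 ALLOC][18-43 FREE]
free(c): c = 6 -> block [6-17 ALLOC]; mark free, coalesce with adjacent free neighbors -> [0-5 ALLOC][6-43 FREE]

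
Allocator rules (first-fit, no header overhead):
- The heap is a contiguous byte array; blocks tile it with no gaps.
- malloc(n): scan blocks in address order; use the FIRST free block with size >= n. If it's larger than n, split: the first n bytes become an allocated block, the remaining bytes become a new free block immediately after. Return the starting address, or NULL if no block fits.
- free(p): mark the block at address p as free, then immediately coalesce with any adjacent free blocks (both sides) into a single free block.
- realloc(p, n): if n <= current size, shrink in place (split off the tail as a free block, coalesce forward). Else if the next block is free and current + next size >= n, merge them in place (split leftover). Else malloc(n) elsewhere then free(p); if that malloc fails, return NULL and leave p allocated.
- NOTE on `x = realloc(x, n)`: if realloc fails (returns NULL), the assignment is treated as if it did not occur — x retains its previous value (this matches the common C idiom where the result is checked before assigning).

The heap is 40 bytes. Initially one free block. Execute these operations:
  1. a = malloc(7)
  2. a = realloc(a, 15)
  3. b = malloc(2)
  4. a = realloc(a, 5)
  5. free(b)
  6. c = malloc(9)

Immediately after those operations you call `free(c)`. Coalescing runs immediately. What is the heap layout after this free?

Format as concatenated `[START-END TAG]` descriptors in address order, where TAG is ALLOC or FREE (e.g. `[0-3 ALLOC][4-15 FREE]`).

Op 1: a = malloc(7) -> a = 0; heap: [0-6 ALLOC][7-39 FREE]
Op 2: a = realloc(a, 15) -> a = 0; heap: [0-14 ALLOC][15-39 FREE]
Op 3: b = malloc(2) -> b = 15; heap: [0-14 ALLOC][15-16 ALLOC][17-39 FREE]
Op 4: a = realloc(a, 5) -> a = 0; heap: [0-4 ALLOC][5-14 FREE][15-16 ALLOC][17-39 FREE]
Op 5: free(b) -> (freed b); heap: [0-4 ALLOC][5-39 FREE]
Op 6: c = malloc(9) -> c = 5; heap: [0-4 ALLOC][5-13 ALLOC][14-39 FREE]
free(c): c = 5 -> block [5-13 ALLOC]; mark free, coalesce with adjacent free neighbors -> [0-4 ALLOC][5-39 FREE]

Answer: [0-4 ALLOC][5-39 FREE]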